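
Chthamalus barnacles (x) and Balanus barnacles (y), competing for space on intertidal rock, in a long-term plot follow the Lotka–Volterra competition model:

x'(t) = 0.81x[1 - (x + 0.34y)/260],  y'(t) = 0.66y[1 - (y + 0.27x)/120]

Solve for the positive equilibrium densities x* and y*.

Setting both brackets to zero gives the nullclines x + 0.34y = 260 and 0.27x + y = 120.
Substituting y = 120 - 0.27x into the first: x(1 - 0.34·0.27) = 260 - 0.34·120.
So x* = 219/0.908 = 241, and then y* = 120 - 0.27·241 = 54.8.

x* ≈ 241, y* ≈ 54.8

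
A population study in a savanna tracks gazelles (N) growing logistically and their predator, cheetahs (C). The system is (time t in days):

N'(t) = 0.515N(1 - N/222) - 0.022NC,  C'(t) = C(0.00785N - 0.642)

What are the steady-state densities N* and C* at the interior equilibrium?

From dC/dt = 0 with C > 0: 0.00785N* = 0.642, so N* = 81.8.
Substitute into dN/dt = 0: 0.515(1 - 81.8/222) = 0.022C*.
The bracket is 0.632, giving C* = 0.325/0.022 = 14.8.

N* ≈ 81.8, C* ≈ 14.8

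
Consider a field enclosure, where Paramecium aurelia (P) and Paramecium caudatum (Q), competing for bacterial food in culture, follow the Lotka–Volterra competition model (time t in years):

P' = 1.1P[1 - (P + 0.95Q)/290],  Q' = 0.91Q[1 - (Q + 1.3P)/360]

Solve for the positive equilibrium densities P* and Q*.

Setting both brackets to zero gives the nullclines P + 0.95Q = 290 and 1.3P + Q = 360.
Substituting Q = 360 - 1.3P into the first: P(1 - 0.95·1.3) = 290 - 0.95·360.
So P* = -52/-0.235 = 221, and then Q* = 360 - 1.3·221 = 72.3.

P* ≈ 221, Q* ≈ 72.3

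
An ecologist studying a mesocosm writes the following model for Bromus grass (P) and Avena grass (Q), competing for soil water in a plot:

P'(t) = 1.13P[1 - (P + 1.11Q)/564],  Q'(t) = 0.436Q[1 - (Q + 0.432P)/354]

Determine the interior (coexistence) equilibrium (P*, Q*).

Setting both brackets to zero gives the nullclines P + 1.11Q = 564 and 0.432P + Q = 354.
Substituting Q = 354 - 0.432P into the first: P(1 - 1.11·0.432) = 564 - 1.11·354.
So P* = 171/0.52 = 329, and then Q* = 354 - 0.432·329 = 212.

P* ≈ 329, Q* ≈ 212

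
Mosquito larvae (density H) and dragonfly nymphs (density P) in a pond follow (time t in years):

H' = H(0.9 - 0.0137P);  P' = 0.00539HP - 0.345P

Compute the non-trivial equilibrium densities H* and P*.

Set dP/dt = 0 with P > 0: 0.00539H - 0.345 = 0, so H* = 0.345/0.00539 = 64.
Set dH/dt = 0 with H > 0: 0.9 - 0.0137P = 0, so P* = 0.9/0.0137 = 65.7.

H* ≈ 64, P* ≈ 65.7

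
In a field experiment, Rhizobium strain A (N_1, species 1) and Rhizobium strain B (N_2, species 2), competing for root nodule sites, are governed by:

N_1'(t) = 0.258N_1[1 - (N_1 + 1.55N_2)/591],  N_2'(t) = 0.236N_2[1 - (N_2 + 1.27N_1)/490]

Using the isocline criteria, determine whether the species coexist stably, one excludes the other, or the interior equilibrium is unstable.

Compare the nullcline intercepts: K1/α12 = 591/1.55 = 381 < K2 = 490; K2/α21 = 490/1.27 = 386 < K1 = 591.
Since both are reversed, neither can invade when rare; the interior point is a saddle.

unstable coexistence (outcome depends on initial conditions)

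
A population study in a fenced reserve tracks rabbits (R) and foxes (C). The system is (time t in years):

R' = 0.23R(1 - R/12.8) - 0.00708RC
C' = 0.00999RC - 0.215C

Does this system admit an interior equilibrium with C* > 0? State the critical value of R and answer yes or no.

The predator equation gives dC/dt > 0 only when R > 0.215/0.00999 = 21.5.
Without the predator, R → K = 12.8. Since 12.8 < 21.5, the predator cannot invade.

Threshold R = 21.5; K < 21.5, so no, the predator goes extinct.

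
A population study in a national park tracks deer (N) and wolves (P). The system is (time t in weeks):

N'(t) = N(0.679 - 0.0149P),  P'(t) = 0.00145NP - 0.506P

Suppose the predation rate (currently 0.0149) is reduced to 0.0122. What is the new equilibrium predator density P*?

P* ≈ 55.7

At the interior fixed point, setting dN/dt = 0 with N > 0 fixes P* = (prey growth rate)/(NP coefficient) — independent of the other coefficients.
With the change, P* = 0.679/0.0122 = 55.7; it rises from 45.6.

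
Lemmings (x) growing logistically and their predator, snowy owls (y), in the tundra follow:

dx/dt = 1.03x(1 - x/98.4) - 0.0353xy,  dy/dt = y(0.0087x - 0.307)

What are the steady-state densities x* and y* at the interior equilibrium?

x* ≈ 35.3, y* ≈ 18.7

From dy/dt = 0 with y > 0: 0.0087x* = 0.307, so x* = 35.3.
Substitute into dx/dt = 0: 1.03(1 - 35.3/98.4) = 0.0353y*.
The bracket is 0.641, giving y* = 0.661/0.0353 = 18.7.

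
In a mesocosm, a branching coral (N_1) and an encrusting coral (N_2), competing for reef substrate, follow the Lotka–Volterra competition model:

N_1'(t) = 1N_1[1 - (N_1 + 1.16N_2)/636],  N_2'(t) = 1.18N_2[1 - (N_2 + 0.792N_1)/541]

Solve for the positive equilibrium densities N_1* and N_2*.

Setting both brackets to zero gives the nullclines N_1 + 1.16N_2 = 636 and 0.792N_1 + N_2 = 541.
Substituting N_2 = 541 - 0.792N_1 into the first: N_1(1 - 1.16·0.792) = 636 - 1.16·541.
So N_1* = 8.44/0.0813 = 104, and then N_2* = 541 - 0.792·104 = 459.

N_1* ≈ 104, N_2* ≈ 459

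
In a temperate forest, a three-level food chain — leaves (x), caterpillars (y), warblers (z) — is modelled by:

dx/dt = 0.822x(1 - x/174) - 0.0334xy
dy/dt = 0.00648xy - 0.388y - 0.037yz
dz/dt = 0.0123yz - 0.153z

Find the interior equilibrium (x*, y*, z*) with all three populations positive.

x* ≈ 86.1, y* ≈ 12.4, z* ≈ 4.58

From dz/dt = 0: 0.0123y* = 0.153, so y* = 12.4.
From dx/dt = 0: 0.822(1 - x*/174) = 0.0334·12.4, giving x* = 174·(1 - 0.505) = 86.1.
From dy/dt = 0: 0.00648·86.1 - 0.388 = 0.037z*, so z* = 0.17/0.037 = 4.58.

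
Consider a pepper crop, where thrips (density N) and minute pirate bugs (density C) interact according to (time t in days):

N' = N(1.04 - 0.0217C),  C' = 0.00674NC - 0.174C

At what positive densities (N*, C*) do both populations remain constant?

Set dC/dt = 0 with C > 0: 0.00674N - 0.174 = 0, so N* = 0.174/0.00674 = 25.8.
Set dN/dt = 0 with N > 0: 1.04 - 0.0217C = 0, so C* = 1.04/0.0217 = 47.9.

N* ≈ 25.8, C* ≈ 47.9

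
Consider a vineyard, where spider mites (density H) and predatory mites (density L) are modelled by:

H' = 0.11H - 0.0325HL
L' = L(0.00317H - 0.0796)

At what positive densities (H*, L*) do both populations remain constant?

Set dL/dt = 0 with L > 0: 0.00317H - 0.0796 = 0, so H* = 0.0796/0.00317 = 25.1.
Set dH/dt = 0 with H > 0: 0.11 - 0.0325L = 0, so L* = 0.11/0.0325 = 3.38.

H* ≈ 25.1, L* ≈ 3.38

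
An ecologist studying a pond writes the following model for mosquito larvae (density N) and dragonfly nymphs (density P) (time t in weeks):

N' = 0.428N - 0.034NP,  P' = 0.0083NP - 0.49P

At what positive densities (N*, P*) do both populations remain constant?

N* ≈ 59, P* ≈ 12.6

Set dP/dt = 0 with P > 0: 0.0083N - 0.49 = 0, so N* = 0.49/0.0083 = 59.
Set dN/dt = 0 with N > 0: 0.428 - 0.034P = 0, so P* = 0.428/0.034 = 12.6.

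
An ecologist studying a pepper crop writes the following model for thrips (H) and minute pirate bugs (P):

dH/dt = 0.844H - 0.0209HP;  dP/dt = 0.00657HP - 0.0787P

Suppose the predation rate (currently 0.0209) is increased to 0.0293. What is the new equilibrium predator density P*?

P* ≈ 28.8

At the interior fixed point, setting dH/dt = 0 with H > 0 fixes P* = (prey growth rate)/(HP coefficient) — independent of the other coefficients.
With the change, P* = 0.844/0.0293 = 28.8; it falls from 40.4.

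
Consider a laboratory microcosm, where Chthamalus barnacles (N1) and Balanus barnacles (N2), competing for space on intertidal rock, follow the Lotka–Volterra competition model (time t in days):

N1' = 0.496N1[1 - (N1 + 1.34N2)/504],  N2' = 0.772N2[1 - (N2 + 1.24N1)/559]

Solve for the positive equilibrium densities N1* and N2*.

N1* ≈ 370, N2* ≈ 99.7

Setting both brackets to zero gives the nullclines N1 + 1.34N2 = 504 and 1.24N1 + N2 = 559.
Substituting N2 = 559 - 1.24N1 into the first: N1(1 - 1.34·1.24) = 504 - 1.34·559.
So N1* = -245/-0.662 = 370, and then N2* = 559 - 1.24·370 = 99.7.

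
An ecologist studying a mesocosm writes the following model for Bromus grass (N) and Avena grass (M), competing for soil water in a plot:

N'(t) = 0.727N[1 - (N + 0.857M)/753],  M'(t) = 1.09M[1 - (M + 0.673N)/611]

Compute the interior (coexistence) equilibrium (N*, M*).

N* ≈ 542, M* ≈ 246

Setting both brackets to zero gives the nullclines N + 0.857M = 753 and 0.673N + M = 611.
Substituting M = 611 - 0.673N into the first: N(1 - 0.857·0.673) = 753 - 0.857·611.
So N* = 229/0.423 = 542, and then M* = 611 - 0.673·542 = 246.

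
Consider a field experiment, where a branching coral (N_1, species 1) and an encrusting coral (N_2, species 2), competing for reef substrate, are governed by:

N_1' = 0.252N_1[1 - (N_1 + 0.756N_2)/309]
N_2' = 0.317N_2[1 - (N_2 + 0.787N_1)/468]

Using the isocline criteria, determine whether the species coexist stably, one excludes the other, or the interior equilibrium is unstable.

Compare the nullcline intercepts: K1/α12 = 309/0.756 = 409 < K2 = 468; K2/α21 = 468/0.787 = 595 > K1 = 309.
Since the inequalities point opposite ways, species 2 can invade but species 1 cannot.

species 2 excludes species 1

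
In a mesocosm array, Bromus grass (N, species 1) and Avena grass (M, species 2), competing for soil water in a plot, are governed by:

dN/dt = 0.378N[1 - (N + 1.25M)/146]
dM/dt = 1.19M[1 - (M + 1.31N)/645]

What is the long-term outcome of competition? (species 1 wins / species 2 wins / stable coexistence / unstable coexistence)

species 2 excludes species 1

Compare the nullcline intercepts: K1/α12 = 146/1.25 = 117 < K2 = 645; K2/α21 = 645/1.31 = 492 > K1 = 146.
Since the inequalities point opposite ways, species 2 can invade but species 1 cannot.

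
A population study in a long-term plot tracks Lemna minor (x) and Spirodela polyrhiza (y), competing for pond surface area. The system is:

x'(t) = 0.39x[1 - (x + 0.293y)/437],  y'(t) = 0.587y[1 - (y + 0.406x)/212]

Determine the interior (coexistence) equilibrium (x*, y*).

Setting both brackets to zero gives the nullclines x + 0.293y = 437 and 0.406x + y = 212.
Substituting y = 212 - 0.406x into the first: x(1 - 0.293·0.406) = 437 - 0.293·212.
So x* = 375/0.881 = 426, and then y* = 212 - 0.406·426 = 39.2.

x* ≈ 426, y* ≈ 39.2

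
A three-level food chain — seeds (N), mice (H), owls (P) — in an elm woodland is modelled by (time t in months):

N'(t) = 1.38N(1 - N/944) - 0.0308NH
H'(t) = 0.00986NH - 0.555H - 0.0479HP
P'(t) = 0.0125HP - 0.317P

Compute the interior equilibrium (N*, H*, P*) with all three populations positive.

From dP/dt = 0: 0.0125H* = 0.317, so H* = 25.4.
From dN/dt = 0: 1.38(1 - N*/944) = 0.0308·25.4, giving N* = 944·(1 - 0.566) = 410.
From dH/dt = 0: 0.00986·410 - 0.555 = 0.0479P*, so P* = 3.48/0.0479 = 72.7.

N* ≈ 410, H* ≈ 25.4, P* ≈ 72.7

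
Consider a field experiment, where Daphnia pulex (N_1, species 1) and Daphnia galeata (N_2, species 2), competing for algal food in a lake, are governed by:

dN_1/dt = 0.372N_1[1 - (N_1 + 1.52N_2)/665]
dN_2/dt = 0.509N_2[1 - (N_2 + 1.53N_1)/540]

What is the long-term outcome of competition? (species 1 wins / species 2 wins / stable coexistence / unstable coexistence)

Compare the nullcline intercepts: K1/α12 = 665/1.52 = 438 < K2 = 540; K2/α21 = 540/1.53 = 353 < K1 = 665.
Since both are reversed, neither can invade when rare; the interior point is a saddle.

unstable coexistence (outcome depends on initial conditions)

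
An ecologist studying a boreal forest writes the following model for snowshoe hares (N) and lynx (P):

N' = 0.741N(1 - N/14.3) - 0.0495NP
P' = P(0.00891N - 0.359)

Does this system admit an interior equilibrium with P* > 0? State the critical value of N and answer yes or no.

Threshold N = 40.3; K < 40.3, so no, the predator goes extinct.

The predator equation gives dP/dt > 0 only when N > 0.359/0.00891 = 40.3.
Without the predator, N → K = 14.3. Since 14.3 < 40.3, the predator cannot invade.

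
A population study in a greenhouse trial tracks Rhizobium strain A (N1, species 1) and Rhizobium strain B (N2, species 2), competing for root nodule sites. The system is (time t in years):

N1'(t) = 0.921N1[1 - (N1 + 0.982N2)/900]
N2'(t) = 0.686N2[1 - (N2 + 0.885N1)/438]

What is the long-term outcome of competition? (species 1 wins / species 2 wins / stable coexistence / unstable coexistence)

Compare the nullcline intercepts: K1/α12 = 900/0.982 = 916 > K2 = 438; K2/α21 = 438/0.885 = 495 < K1 = 900.
Since the inequalities point opposite ways, species 1 can invade but species 2 cannot.

species 1 excludes species 2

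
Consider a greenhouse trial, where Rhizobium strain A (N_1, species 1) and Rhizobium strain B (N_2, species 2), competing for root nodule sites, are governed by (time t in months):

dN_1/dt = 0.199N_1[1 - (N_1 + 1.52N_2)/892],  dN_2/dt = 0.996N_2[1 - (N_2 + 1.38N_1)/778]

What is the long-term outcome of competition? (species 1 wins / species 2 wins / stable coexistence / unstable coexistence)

unstable coexistence (outcome depends on initial conditions)

Compare the nullcline intercepts: K1/α12 = 892/1.52 = 587 < K2 = 778; K2/α21 = 778/1.38 = 564 < K1 = 892.
Since both are reversed, neither can invade when rare; the interior point is a saddle.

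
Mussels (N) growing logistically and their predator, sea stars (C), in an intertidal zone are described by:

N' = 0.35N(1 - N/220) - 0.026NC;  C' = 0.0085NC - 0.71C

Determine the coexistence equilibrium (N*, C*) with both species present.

From dC/dt = 0 with C > 0: 0.0085N* = 0.71, so N* = 83.5.
Substitute into dN/dt = 0: 0.35(1 - 83.5/220) = 0.026C*.
The bracket is 0.62, giving C* = 0.217/0.026 = 8.35.

N* ≈ 83.5, C* ≈ 8.35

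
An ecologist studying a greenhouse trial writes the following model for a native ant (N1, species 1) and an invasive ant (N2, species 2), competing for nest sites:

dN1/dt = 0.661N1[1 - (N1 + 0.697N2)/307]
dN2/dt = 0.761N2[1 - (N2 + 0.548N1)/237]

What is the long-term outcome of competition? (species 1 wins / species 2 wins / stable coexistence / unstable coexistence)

Compare the nullcline intercepts: K1/α12 = 307/0.697 = 440 > K2 = 237; K2/α21 = 237/0.548 = 432 > K1 = 307.
Since both inequalities hold, each species can invade when rare, so the interior equilibrium is stable.

stable coexistence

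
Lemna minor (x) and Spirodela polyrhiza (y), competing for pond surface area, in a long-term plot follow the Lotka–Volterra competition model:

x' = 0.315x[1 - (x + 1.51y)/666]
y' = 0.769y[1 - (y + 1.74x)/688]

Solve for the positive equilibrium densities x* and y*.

Setting both brackets to zero gives the nullclines x + 1.51y = 666 and 1.74x + y = 688.
Substituting y = 688 - 1.74x into the first: x(1 - 1.51·1.74) = 666 - 1.51·688.
So x* = -373/-1.63 = 229, and then y* = 688 - 1.74·229 = 289.

x* ≈ 229, y* ≈ 289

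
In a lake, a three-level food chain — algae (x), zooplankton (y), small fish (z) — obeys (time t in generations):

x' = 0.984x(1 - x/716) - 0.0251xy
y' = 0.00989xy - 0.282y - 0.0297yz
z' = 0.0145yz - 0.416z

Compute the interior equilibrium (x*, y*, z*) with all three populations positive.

From dz/dt = 0: 0.0145y* = 0.416, so y* = 28.7.
From dx/dt = 0: 0.984(1 - x*/716) = 0.0251·28.7, giving x* = 716·(1 - 0.732) = 192.
From dy/dt = 0: 0.00989·192 - 0.282 = 0.0297z*, so z* = 1.62/0.0297 = 54.4.

x* ≈ 192, y* ≈ 28.7, z* ≈ 54.4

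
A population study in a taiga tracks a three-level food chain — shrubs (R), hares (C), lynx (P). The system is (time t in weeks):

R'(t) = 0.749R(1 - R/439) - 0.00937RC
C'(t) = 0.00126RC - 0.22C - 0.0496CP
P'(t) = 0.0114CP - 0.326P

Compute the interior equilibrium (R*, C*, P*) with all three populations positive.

R* ≈ 282, C* ≈ 28.6, P* ≈ 2.73

From dP/dt = 0: 0.0114C* = 0.326, so C* = 28.6.
From dR/dt = 0: 0.749(1 - R*/439) = 0.00937·28.6, giving R* = 439·(1 - 0.358) = 282.
From dC/dt = 0: 0.00126·282 - 0.22 = 0.0496P*, so P* = 0.135/0.0496 = 2.73.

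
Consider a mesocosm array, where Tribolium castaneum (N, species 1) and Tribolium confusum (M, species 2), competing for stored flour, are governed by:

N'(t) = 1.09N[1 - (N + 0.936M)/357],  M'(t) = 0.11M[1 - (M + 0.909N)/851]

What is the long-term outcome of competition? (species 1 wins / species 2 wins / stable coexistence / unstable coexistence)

species 2 excludes species 1

Compare the nullcline intercepts: K1/α12 = 357/0.936 = 381 < K2 = 851; K2/α21 = 851/0.909 = 936 > K1 = 357.
Since the inequalities point opposite ways, species 2 can invade but species 1 cannot.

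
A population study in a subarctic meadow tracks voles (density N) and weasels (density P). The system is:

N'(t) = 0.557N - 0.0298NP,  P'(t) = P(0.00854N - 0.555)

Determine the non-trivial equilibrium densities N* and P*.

Set dP/dt = 0 with P > 0: 0.00854N - 0.555 = 0, so N* = 0.555/0.00854 = 65.
Set dN/dt = 0 with N > 0: 0.557 - 0.0298P = 0, so P* = 0.557/0.0298 = 18.7.

N* ≈ 65, P* ≈ 18.7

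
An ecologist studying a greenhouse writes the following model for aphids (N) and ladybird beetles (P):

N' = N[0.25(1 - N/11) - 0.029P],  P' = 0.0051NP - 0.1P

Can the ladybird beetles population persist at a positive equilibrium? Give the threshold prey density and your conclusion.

Threshold N = 19.6; K < 19.6, so no, the predator goes extinct.

The predator equation gives dP/dt > 0 only when N > 0.1/0.0051 = 19.6.
Without the predator, N → K = 11. Since 11 < 19.6, the predator cannot invade.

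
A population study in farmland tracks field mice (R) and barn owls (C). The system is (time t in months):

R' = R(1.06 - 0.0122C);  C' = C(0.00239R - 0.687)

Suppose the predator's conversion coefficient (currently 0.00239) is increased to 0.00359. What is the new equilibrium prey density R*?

At the interior fixed point, setting dC/dt = 0 with C > 0 fixes R* = (predator death rate)/(RC coefficient) — independent of the other coefficients.
With the change, R* = 0.687/0.00359 = 191; it falls from 287.

R* ≈ 191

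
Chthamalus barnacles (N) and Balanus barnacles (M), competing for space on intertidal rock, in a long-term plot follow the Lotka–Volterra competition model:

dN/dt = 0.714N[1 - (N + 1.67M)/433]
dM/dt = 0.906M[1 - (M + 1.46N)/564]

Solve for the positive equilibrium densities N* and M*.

N* ≈ 354, M* ≈ 47.4

Setting both brackets to zero gives the nullclines N + 1.67M = 433 and 1.46N + M = 564.
Substituting M = 564 - 1.46N into the first: N(1 - 1.67·1.46) = 433 - 1.67·564.
So N* = -509/-1.44 = 354, and then M* = 564 - 1.46·354 = 47.4.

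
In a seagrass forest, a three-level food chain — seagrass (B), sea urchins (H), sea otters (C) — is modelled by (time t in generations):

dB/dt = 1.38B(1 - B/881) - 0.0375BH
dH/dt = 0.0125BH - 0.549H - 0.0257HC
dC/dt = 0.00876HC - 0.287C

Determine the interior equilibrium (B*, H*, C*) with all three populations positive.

B* ≈ 96.7, H* ≈ 32.8, C* ≈ 25.7

From dC/dt = 0: 0.00876H* = 0.287, so H* = 32.8.
From dB/dt = 0: 1.38(1 - B*/881) = 0.0375·32.8, giving B* = 881·(1 - 0.89) = 96.7.
From dH/dt = 0: 0.0125·96.7 - 0.549 = 0.0257C*, so C* = 0.659/0.0257 = 25.7.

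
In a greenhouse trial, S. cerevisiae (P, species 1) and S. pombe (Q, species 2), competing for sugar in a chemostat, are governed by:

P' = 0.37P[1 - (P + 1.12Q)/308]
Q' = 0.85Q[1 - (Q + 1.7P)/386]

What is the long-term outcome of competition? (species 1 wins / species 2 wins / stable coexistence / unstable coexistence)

unstable coexistence (outcome depends on initial conditions)

Compare the nullcline intercepts: K1/α12 = 308/1.12 = 275 < K2 = 386; K2/α21 = 386/1.7 = 227 < K1 = 308.
Since both are reversed, neither can invade when rare; the interior point is a saddle.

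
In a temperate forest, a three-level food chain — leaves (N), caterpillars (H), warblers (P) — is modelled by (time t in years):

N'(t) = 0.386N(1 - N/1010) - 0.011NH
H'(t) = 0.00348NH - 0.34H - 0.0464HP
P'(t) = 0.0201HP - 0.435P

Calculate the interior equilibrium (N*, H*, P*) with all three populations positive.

From dP/dt = 0: 0.0201H* = 0.435, so H* = 21.6.
From dN/dt = 0: 0.386(1 - N*/1010) = 0.011·21.6, giving N* = 1010·(1 - 0.617) = 387.
From dH/dt = 0: 0.00348·387 - 0.34 = 0.0464P*, so P* = 1.01/0.0464 = 21.7.

N* ≈ 387, H* ≈ 21.6, P* ≈ 21.7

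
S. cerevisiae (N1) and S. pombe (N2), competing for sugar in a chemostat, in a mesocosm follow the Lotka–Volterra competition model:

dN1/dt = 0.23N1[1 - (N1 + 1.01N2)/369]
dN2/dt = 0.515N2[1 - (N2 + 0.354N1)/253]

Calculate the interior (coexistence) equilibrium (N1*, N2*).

N1* ≈ 177, N2* ≈ 190

Setting both brackets to zero gives the nullclines N1 + 1.01N2 = 369 and 0.354N1 + N2 = 253.
Substituting N2 = 253 - 0.354N1 into the first: N1(1 - 1.01·0.354) = 369 - 1.01·253.
So N1* = 113/0.642 = 177, and then N2* = 253 - 0.354·177 = 190.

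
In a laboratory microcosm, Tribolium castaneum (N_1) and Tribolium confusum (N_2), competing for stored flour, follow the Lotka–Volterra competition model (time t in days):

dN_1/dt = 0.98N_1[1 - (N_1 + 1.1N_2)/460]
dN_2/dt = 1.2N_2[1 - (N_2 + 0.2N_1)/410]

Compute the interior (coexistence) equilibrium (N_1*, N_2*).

N_1* ≈ 11.5, N_2* ≈ 408

Setting both brackets to zero gives the nullclines N_1 + 1.1N_2 = 460 and 0.2N_1 + N_2 = 410.
Substituting N_2 = 410 - 0.2N_1 into the first: N_1(1 - 1.1·0.2) = 460 - 1.1·410.
So N_1* = 9/0.78 = 11.5, and then N_2* = 410 - 0.2·11.5 = 408.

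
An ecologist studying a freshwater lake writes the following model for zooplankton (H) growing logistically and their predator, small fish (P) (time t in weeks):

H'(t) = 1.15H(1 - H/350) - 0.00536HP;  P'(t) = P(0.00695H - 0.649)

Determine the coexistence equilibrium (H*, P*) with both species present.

From dP/dt = 0 with P > 0: 0.00695H* = 0.649, so H* = 93.4.
Substitute into dH/dt = 0: 1.15(1 - 93.4/350) = 0.00536P*.
The bracket is 0.733, giving P* = 0.843/0.00536 = 157.

H* ≈ 93.4, P* ≈ 157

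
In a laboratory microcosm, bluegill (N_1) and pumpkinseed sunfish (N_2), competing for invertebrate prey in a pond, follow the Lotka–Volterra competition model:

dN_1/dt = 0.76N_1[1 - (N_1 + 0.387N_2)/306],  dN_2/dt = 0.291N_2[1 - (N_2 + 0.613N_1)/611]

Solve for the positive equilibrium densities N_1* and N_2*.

N_1* ≈ 91.2, N_2* ≈ 555

Setting both brackets to zero gives the nullclines N_1 + 0.387N_2 = 306 and 0.613N_1 + N_2 = 611.
Substituting N_2 = 611 - 0.613N_1 into the first: N_1(1 - 0.387·0.613) = 306 - 0.387·611.
So N_1* = 69.5/0.763 = 91.2, and then N_2* = 611 - 0.613·91.2 = 555.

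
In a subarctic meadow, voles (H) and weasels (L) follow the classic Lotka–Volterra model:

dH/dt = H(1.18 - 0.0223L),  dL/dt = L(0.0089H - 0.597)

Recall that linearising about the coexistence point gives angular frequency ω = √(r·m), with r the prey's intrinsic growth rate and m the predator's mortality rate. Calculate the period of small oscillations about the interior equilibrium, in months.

T ≈ 7.49 months

Here r = 1.18 and m = 0.597, so r·m = 0.704.
ω = √0.704 = 0.839 per month, hence T = 2π/ω ≈ 7.49 months.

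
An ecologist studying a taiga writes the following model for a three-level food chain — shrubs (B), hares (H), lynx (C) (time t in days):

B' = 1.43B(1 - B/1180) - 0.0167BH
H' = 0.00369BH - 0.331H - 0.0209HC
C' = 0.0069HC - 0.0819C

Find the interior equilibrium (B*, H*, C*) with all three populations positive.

B* ≈ 1020, H* ≈ 11.9, C* ≈ 164

From dC/dt = 0: 0.0069H* = 0.0819, so H* = 11.9.
From dB/dt = 0: 1.43(1 - B*/1180) = 0.0167·11.9, giving B* = 1180·(1 - 0.139) = 1020.
From dH/dt = 0: 0.00369·1020 - 0.331 = 0.0209C*, so C* = 3.42/0.0209 = 164.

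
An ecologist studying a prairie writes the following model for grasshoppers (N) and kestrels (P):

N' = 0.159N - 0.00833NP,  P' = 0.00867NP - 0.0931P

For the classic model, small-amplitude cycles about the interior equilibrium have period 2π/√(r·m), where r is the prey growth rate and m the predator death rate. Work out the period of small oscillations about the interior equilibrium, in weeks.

Here r = 0.159 and m = 0.0931, so r·m = 0.0148.
ω = √0.0148 = 0.122 per week, hence T = 2π/ω ≈ 51.6 weeks.

T ≈ 51.6 weeks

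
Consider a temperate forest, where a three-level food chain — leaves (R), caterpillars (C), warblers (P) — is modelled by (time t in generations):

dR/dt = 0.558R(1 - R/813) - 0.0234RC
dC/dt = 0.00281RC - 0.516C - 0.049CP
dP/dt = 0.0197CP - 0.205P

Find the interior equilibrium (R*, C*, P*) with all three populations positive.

R* ≈ 458, C* ≈ 10.4, P* ≈ 15.7

From dP/dt = 0: 0.0197C* = 0.205, so C* = 10.4.
From dR/dt = 0: 0.558(1 - R*/813) = 0.0234·10.4, giving R* = 813·(1 - 0.436) = 458.
From dC/dt = 0: 0.00281·458 - 0.516 = 0.049P*, so P* = 0.772/0.049 = 15.7.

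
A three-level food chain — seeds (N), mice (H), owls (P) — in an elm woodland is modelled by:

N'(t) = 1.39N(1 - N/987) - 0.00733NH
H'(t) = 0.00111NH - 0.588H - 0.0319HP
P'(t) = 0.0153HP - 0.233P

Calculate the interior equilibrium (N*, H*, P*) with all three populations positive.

N* ≈ 908, H* ≈ 15.2, P* ≈ 13.2

From dP/dt = 0: 0.0153H* = 0.233, so H* = 15.2.
From dN/dt = 0: 1.39(1 - N*/987) = 0.00733·15.2, giving N* = 987·(1 - 0.0803) = 908.
From dH/dt = 0: 0.00111·908 - 0.588 = 0.0319P*, so P* = 0.42/0.0319 = 13.2.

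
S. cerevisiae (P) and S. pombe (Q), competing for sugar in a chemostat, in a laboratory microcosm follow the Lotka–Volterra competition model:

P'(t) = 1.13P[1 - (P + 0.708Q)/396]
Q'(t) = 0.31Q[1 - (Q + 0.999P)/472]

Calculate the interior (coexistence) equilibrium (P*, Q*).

Setting both brackets to zero gives the nullclines P + 0.708Q = 396 and 0.999P + Q = 472.
Substituting Q = 472 - 0.999P into the first: P(1 - 0.708·0.999) = 396 - 0.708·472.
So P* = 61.8/0.293 = 211, and then Q* = 472 - 0.999·211 = 261.

P* ≈ 211, Q* ≈ 261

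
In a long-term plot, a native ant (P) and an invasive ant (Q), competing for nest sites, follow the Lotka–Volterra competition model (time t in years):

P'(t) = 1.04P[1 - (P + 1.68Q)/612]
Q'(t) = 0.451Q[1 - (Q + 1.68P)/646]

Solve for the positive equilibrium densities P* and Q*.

P* ≈ 260, Q* ≈ 210

Setting both brackets to zero gives the nullclines P + 1.68Q = 612 and 1.68P + Q = 646.
Substituting Q = 646 - 1.68P into the first: P(1 - 1.68·1.68) = 612 - 1.68·646.
So P* = -473/-1.82 = 260, and then Q* = 646 - 1.68·260 = 210.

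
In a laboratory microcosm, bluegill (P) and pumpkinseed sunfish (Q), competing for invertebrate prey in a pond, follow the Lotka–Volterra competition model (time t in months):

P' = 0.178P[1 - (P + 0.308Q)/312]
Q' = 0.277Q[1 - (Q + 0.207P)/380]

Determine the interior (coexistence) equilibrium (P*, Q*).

P* ≈ 208, Q* ≈ 337

Setting both brackets to zero gives the nullclines P + 0.308Q = 312 and 0.207P + Q = 380.
Substituting Q = 380 - 0.207P into the first: P(1 - 0.308·0.207) = 312 - 0.308·380.
So P* = 195/0.936 = 208, and then Q* = 380 - 0.207·208 = 337.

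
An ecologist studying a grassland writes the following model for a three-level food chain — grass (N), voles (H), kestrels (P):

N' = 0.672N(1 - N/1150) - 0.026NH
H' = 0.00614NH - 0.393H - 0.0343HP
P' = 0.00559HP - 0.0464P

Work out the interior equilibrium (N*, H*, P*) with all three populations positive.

From dP/dt = 0: 0.00559H* = 0.0464, so H* = 8.3.
From dN/dt = 0: 0.672(1 - N*/1150) = 0.026·8.3, giving N* = 1150·(1 - 0.321) = 781.
From dH/dt = 0: 0.00614·781 - 0.393 = 0.0343P*, so P* = 4.4/0.0343 = 128.

N* ≈ 781, H* ≈ 8.3, P* ≈ 128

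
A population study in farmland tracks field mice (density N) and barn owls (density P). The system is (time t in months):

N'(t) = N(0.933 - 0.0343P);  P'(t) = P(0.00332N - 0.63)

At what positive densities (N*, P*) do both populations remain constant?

Set dP/dt = 0 with P > 0: 0.00332N - 0.63 = 0, so N* = 0.63/0.00332 = 190.
Set dN/dt = 0 with N > 0: 0.933 - 0.0343P = 0, so P* = 0.933/0.0343 = 27.2.

N* ≈ 190, P* ≈ 27.2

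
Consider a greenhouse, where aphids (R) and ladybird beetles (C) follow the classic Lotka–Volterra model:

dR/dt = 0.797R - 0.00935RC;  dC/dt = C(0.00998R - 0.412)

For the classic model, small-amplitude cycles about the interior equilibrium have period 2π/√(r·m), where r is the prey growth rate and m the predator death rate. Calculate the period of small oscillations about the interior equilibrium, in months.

T ≈ 11 months

Here r = 0.797 and m = 0.412, so r·m = 0.328.
ω = √0.328 = 0.573 per month, hence T = 2π/ω ≈ 11 months.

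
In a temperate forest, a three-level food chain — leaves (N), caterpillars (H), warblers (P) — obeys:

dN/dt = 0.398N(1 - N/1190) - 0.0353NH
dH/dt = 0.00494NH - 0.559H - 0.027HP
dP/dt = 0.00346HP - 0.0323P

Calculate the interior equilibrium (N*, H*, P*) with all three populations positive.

From dP/dt = 0: 0.00346H* = 0.0323, so H* = 9.34.
From dN/dt = 0: 0.398(1 - N*/1190) = 0.0353·9.34, giving N* = 1190·(1 - 0.828) = 205.
From dH/dt = 0: 0.00494·205 - 0.559 = 0.027P*, so P* = 0.452/0.027 = 16.8.

N* ≈ 205, H* ≈ 9.34, P* ≈ 16.8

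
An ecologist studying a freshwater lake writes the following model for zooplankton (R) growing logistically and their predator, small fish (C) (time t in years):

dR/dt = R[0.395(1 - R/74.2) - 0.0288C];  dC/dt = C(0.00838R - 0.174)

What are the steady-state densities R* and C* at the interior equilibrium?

R* ≈ 20.8, C* ≈ 9.88

From dC/dt = 0 with C > 0: 0.00838R* = 0.174, so R* = 20.8.
Substitute into dR/dt = 0: 0.395(1 - 20.8/74.2) = 0.0288C*.
The bracket is 0.72, giving C* = 0.284/0.0288 = 9.88.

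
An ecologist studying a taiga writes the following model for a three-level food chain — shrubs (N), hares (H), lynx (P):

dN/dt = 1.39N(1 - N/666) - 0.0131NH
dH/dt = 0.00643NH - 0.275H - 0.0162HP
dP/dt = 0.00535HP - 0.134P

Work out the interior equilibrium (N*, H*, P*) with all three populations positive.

From dP/dt = 0: 0.00535H* = 0.134, so H* = 25.
From dN/dt = 0: 1.39(1 - N*/666) = 0.0131·25, giving N* = 666·(1 - 0.236) = 509.
From dH/dt = 0: 0.00643·509 - 0.275 = 0.0162P*, so P* = 3/0.0162 = 185.

N* ≈ 509, H* ≈ 25, P* ≈ 185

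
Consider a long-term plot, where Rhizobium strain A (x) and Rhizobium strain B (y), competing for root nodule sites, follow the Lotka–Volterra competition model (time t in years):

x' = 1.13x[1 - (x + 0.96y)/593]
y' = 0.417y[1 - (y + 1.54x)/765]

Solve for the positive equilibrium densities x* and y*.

Setting both brackets to zero gives the nullclines x + 0.96y = 593 and 1.54x + y = 765.
Substituting y = 765 - 1.54x into the first: x(1 - 0.96·1.54) = 593 - 0.96·765.
So x* = -141/-0.478 = 296, and then y* = 765 - 1.54·296 = 310.

x* ≈ 296, y* ≈ 310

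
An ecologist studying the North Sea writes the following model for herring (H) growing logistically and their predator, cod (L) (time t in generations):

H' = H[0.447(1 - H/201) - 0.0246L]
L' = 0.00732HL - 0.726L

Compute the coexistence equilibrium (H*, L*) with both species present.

From dL/dt = 0 with L > 0: 0.00732H* = 0.726, so H* = 99.2.
Substitute into dH/dt = 0: 0.447(1 - 99.2/201) = 0.0246L*.
The bracket is 0.507, giving L* = 0.226/0.0246 = 9.2.

H* ≈ 99.2, L* ≈ 9.2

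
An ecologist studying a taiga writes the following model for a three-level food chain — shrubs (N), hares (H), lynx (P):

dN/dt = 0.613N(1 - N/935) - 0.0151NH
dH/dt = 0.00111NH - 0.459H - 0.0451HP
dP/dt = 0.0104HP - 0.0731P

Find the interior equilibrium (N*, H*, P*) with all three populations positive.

From dP/dt = 0: 0.0104H* = 0.0731, so H* = 7.03.
From dN/dt = 0: 0.613(1 - N*/935) = 0.0151·7.03, giving N* = 935·(1 - 0.173) = 773.
From dH/dt = 0: 0.00111·773 - 0.459 = 0.0451P*, so P* = 0.399/0.0451 = 8.85.

N* ≈ 773, H* ≈ 7.03, P* ≈ 8.85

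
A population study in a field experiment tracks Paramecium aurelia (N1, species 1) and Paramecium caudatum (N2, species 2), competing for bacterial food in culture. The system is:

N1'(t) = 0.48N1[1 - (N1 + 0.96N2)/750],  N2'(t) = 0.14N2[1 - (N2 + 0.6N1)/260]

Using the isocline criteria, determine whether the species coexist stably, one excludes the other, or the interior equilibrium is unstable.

species 1 excludes species 2

Compare the nullcline intercepts: K1/α12 = 750/0.96 = 781 > K2 = 260; K2/α21 = 260/0.6 = 433 < K1 = 750.
Since the inequalities point opposite ways, species 1 can invade but species 2 cannot.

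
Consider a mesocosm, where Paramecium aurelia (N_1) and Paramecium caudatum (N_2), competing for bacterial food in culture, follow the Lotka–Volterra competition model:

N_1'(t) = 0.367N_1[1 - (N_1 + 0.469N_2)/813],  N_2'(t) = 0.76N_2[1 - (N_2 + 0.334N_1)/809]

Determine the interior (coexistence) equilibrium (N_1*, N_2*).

Setting both brackets to zero gives the nullclines N_1 + 0.469N_2 = 813 and 0.334N_1 + N_2 = 809.
Substituting N_2 = 809 - 0.334N_1 into the first: N_1(1 - 0.469·0.334) = 813 - 0.469·809.
So N_1* = 434/0.843 = 514, and then N_2* = 809 - 0.334·514 = 637.

N_1* ≈ 514, N_2* ≈ 637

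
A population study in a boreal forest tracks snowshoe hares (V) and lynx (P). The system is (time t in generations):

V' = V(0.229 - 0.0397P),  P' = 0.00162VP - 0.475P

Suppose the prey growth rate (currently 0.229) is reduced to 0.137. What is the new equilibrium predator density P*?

P* ≈ 3.45

At the interior fixed point, setting dV/dt = 0 with V > 0 fixes P* = (prey growth rate)/(VP coefficient) — independent of the other coefficients.
With the change, P* = 0.137/0.0397 = 3.45; it falls from 5.77.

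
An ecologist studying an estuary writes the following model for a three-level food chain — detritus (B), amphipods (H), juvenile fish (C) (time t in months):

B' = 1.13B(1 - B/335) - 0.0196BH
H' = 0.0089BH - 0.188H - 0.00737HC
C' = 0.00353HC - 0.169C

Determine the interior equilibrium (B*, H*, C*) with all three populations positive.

From dC/dt = 0: 0.00353H* = 0.169, so H* = 47.9.
From dB/dt = 0: 1.13(1 - B*/335) = 0.0196·47.9, giving B* = 335·(1 - 0.83) = 56.8.
From dH/dt = 0: 0.0089·56.8 - 0.188 = 0.00737C*, so C* = 0.318/0.00737 = 43.1.

B* ≈ 56.8, H* ≈ 47.9, C* ≈ 43.1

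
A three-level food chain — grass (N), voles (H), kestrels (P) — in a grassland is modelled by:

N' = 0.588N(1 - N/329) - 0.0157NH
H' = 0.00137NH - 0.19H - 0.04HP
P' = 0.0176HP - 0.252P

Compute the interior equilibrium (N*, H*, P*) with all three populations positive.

N* ≈ 203, H* ≈ 14.3, P* ≈ 2.21

From dP/dt = 0: 0.0176H* = 0.252, so H* = 14.3.
From dN/dt = 0: 0.588(1 - N*/329) = 0.0157·14.3, giving N* = 329·(1 - 0.382) = 203.
From dH/dt = 0: 0.00137·203 - 0.19 = 0.04P*, so P* = 0.0884/0.04 = 2.21.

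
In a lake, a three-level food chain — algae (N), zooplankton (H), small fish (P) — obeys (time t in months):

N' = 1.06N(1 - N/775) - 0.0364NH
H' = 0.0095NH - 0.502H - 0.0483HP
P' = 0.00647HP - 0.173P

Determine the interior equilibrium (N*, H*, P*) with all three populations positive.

From dP/dt = 0: 0.00647H* = 0.173, so H* = 26.7.
From dN/dt = 0: 1.06(1 - N*/775) = 0.0364·26.7, giving N* = 775·(1 - 0.918) = 63.4.
From dH/dt = 0: 0.0095·63.4 - 0.502 = 0.0483P*, so P* = 0.1/0.0483 = 2.08.

N* ≈ 63.4, H* ≈ 26.7, P* ≈ 2.08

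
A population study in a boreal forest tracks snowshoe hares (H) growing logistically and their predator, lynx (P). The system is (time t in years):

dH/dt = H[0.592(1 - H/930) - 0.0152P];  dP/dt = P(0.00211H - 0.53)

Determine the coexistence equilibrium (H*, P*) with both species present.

H* ≈ 251, P* ≈ 28.4

From dP/dt = 0 with P > 0: 0.00211H* = 0.53, so H* = 251.
Substitute into dH/dt = 0: 0.592(1 - 251/930) = 0.0152P*.
The bracket is 0.73, giving P* = 0.432/0.0152 = 28.4.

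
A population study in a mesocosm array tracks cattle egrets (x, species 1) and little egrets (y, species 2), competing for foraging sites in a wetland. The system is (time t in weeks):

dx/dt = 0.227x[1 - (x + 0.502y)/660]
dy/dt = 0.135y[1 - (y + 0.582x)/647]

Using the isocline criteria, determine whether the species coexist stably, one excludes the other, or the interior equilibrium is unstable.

Compare the nullcline intercepts: K1/α12 = 660/0.502 = 1310 > K2 = 647; K2/α21 = 647/0.582 = 1110 > K1 = 660.
Since both inequalities hold, each species can invade when rare, so the interior equilibrium is stable.

stable coexistence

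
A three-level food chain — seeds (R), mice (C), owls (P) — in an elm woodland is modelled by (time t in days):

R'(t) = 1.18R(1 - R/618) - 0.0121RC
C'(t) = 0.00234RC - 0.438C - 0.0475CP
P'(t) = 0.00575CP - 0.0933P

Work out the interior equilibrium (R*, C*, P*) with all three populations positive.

R* ≈ 515, C* ≈ 16.2, P* ≈ 16.2

From dP/dt = 0: 0.00575C* = 0.0933, so C* = 16.2.
From dR/dt = 0: 1.18(1 - R*/618) = 0.0121·16.2, giving R* = 618·(1 - 0.166) = 515.
From dC/dt = 0: 0.00234·515 - 0.438 = 0.0475P*, so P* = 0.768/0.0475 = 16.2.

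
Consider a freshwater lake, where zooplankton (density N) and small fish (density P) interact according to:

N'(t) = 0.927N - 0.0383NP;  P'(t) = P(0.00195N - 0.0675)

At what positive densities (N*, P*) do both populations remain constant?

N* ≈ 34.6, P* ≈ 24.2

Set dP/dt = 0 with P > 0: 0.00195N - 0.0675 = 0, so N* = 0.0675/0.00195 = 34.6.
Set dN/dt = 0 with N > 0: 0.927 - 0.0383P = 0, so P* = 0.927/0.0383 = 24.2.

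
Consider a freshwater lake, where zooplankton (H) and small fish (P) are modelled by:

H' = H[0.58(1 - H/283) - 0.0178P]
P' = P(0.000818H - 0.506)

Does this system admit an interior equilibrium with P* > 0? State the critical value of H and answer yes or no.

Threshold H = 619; K < 619, so no, the predator goes extinct.

The predator equation gives dP/dt > 0 only when H > 0.506/0.000818 = 619.
Without the predator, H → K = 283. Since 283 < 619, the predator cannot invade.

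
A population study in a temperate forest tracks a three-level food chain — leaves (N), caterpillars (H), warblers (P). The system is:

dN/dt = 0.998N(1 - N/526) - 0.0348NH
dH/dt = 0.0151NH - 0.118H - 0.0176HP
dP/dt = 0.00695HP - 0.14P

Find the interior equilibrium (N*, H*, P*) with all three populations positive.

N* ≈ 157, H* ≈ 20.1, P* ≈ 128

From dP/dt = 0: 0.00695H* = 0.14, so H* = 20.1.
From dN/dt = 0: 0.998(1 - N*/526) = 0.0348·20.1, giving N* = 526·(1 - 0.702) = 157.
From dH/dt = 0: 0.0151·157 - 0.118 = 0.0176P*, so P* = 2.25/0.0176 = 128.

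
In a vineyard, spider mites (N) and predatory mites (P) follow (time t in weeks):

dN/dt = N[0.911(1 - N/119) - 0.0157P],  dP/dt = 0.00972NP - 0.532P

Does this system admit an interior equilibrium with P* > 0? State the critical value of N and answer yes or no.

The predator equation gives dP/dt > 0 only when N > 0.532/0.00972 = 54.7.
Without the predator, N → K = 119. Since 119 > 54.7, the predator can invade and persist.

Threshold N = 54.7; K > 54.7, so yes, the predator persists.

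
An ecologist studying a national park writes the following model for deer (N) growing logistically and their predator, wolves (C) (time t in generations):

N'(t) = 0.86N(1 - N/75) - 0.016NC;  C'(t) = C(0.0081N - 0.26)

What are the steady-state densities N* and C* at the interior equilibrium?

From dC/dt = 0 with C > 0: 0.0081N* = 0.26, so N* = 32.1.
Substitute into dN/dt = 0: 0.86(1 - 32.1/75) = 0.016C*.
The bracket is 0.572, giving C* = 0.492/0.016 = 30.7.

N* ≈ 32.1, C* ≈ 30.7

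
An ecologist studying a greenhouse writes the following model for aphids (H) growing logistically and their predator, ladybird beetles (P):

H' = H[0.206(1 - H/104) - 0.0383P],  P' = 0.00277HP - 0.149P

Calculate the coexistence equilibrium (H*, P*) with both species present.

From dP/dt = 0 with P > 0: 0.00277H* = 0.149, so H* = 53.8.
Substitute into dH/dt = 0: 0.206(1 - 53.8/104) = 0.0383P*.
The bracket is 0.483, giving P* = 0.0995/0.0383 = 2.6.

H* ≈ 53.8, P* ≈ 2.6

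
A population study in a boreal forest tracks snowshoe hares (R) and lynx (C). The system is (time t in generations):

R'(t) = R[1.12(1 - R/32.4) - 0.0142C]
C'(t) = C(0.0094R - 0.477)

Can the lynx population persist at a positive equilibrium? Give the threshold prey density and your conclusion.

Threshold R = 50.7; K < 50.7, so no, the predator goes extinct.

The predator equation gives dC/dt > 0 only when R > 0.477/0.0094 = 50.7.
Without the predator, R → K = 32.4. Since 32.4 < 50.7, the predator cannot invade.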